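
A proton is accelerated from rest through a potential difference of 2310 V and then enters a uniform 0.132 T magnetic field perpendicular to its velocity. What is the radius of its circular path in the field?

r ≈ 0.0526 m

Acceleration: |q|V = ½mv² ⇒ v = √(2|q|V/m) = √(2·1.602×10⁻¹⁹·2310/1.673×10⁻²⁷) ≈ 6.651×10⁵ m/s.
In the field: r = mv/(|q|B) = (1.673×10⁻²⁷)(6.651×10⁵)/((1.602×10⁻¹⁹)(0.132)) ≈ 0.0526 m.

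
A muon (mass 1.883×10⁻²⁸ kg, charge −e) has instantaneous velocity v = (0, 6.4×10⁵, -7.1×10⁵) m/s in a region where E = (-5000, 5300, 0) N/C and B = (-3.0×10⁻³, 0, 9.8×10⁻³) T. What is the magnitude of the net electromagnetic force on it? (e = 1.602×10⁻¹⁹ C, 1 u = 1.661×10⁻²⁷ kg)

|F| ≈ 1.25×10⁻¹⁵ N

v×B = (6270, 2130, 1920) N/C.
E + v×B = (1270, 7430, 1920) N/C.
F = q(E + v×B) = (−1.602×10⁻¹⁹ C)·(1270, 7430, 1920) = (-2.04×10⁻¹⁶, -1.19×10⁻¹⁵, -3.08×10⁻¹⁶) N.
|F| = 1.25×10⁻¹⁵ N.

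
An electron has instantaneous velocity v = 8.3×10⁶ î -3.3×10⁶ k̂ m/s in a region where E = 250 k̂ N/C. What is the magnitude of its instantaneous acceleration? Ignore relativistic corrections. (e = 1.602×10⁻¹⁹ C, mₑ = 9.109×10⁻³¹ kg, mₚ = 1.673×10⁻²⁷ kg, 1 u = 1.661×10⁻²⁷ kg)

|a| ≈ 4.40×10¹³ m/s²

Only an electric field acts, so F = qE = (−1.602×10⁻¹⁹ C)·(0, 0, 250) = (0, 0, -4.00×10⁻¹⁷) N.
|a| = |F|/m = 4.005×10⁻¹⁷/9.109×10⁻³¹ ≈ 4.40×10¹³ m/s².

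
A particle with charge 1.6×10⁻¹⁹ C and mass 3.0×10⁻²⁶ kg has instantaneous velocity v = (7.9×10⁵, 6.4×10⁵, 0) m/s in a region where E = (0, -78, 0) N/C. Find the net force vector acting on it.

F ≈ (0, -1.25×10⁻¹⁷, 0) N

Only an electric field acts, so F = qE = (1.6×10⁻¹⁹ C)·(0, -78.0, 0) = (0, -1.25×10⁻¹⁷, 0) N.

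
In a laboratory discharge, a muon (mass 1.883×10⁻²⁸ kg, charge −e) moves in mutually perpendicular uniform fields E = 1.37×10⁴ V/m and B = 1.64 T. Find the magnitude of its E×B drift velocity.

The steady drift has the magnetic force balancing the electric force, so v_d = E/B.
v_d = 1.37×10⁴/1.64 = 8350 m/s.

v_d ≈ 8350 m/s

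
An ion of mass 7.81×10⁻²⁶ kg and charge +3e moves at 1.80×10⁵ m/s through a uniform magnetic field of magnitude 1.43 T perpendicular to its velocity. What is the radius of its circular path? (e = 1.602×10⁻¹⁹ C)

r ≈ 0.0205 m

The magnetic force provides the centripetal force: |q|vB = mv²/r.
r = mv/(|q|B) = (7.81×10⁻²⁶)(1.80×10⁵)/((4.806×10⁻¹⁹)(1.43)) ≈ 0.0205 m.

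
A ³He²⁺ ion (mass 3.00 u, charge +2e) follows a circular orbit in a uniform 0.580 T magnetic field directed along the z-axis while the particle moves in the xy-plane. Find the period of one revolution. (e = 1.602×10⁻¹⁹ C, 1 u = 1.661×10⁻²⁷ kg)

T ≈ 1.68×10⁻⁷ s

The cyclotron period depends only on m, q, B: T = 2πm/(|q|B).
T = 2π(4.983×10⁻²⁷)/((3.204×10⁻¹⁹)(0.580)) ≈ 1.68×10⁻⁷ s.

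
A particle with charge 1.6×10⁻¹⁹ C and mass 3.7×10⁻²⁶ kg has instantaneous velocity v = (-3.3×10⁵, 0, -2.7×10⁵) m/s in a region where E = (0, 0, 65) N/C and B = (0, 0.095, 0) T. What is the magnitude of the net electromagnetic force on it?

v×B = (2.56×10⁴, 0, -3.14×10⁴) N/C.
E + v×B = (2.56×10⁴, 0, -3.13×10⁴) N/C.
F = q(E + v×B) = (1.6×10⁻¹⁹ C)·(2.56×10⁴, 0, -3.13×10⁴) = (4.10×10⁻¹⁵, 0, -5.01×10⁻¹⁵) N.
|F| = 6.47×10⁻¹⁵ N.

|F| ≈ 6.47×10⁻¹⁵ N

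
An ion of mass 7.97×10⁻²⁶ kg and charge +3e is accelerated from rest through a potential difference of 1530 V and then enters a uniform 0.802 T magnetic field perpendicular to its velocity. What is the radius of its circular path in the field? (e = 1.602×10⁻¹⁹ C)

Acceleration: |q|V = ½mv² ⇒ v = √(2|q|V/m) = √(2·4.806×10⁻¹⁹·1530/7.97×10⁻²⁶) ≈ 1.358×10⁵ m/s.
In the field: r = mv/(|q|B) = (7.97×10⁻²⁶)(1.358×10⁵)/((4.806×10⁻¹⁹)(0.802)) ≈ 0.0281 m.

r ≈ 0.0281 m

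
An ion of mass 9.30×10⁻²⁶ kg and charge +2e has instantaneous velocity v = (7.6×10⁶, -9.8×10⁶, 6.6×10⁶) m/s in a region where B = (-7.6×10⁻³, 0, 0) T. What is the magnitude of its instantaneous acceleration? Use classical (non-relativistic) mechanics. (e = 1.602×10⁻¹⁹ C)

|a| ≈ 3.09×10¹¹ m/s²

v×B = (0, -5.02×10⁴, -7.45×10⁴) N/C.
F = q v×B = (3.204×10⁻¹⁹ C)·(0, -5.02×10⁴, -7.45×10⁴) = (0, -1.61×10⁻¹⁴, -2.39×10⁻¹⁴) N.
|a| = |F|/m = 2.877×10⁻¹⁴/9.30×10⁻²⁶ ≈ 3.09×10¹¹ m/s².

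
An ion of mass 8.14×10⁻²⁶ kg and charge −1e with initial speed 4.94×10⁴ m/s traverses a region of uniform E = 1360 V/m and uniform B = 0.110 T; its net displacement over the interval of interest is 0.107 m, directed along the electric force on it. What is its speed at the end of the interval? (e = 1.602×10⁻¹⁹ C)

B does no work; ΔKE = |q|E d.
½mv_f² = ½mv₀² + |q|Ed = ½(8.14×10⁻²⁶)(4.94×10⁴)² + (1.602×10⁻¹⁹)(1360)(0.107) ≈ 9.932×10⁻¹⁷ J + 2.331×10⁻¹⁷ J ≈ 1.226×10⁻¹⁶ J.
v_f = √(2·1.226×10⁻¹⁶/8.14×10⁻²⁶) ≈ 5.49×10⁴ m/s.

v_f ≈ 5.49×10⁴ m/s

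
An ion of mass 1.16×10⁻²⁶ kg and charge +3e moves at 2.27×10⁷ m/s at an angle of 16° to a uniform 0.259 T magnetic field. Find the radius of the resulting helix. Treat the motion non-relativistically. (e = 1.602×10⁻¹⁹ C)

v⊥ = v sinθ = 2.27×10⁷·sin16° ≈ 6.257×10⁶ m/s.
r = m v⊥/(|q|B) = (1.16×10⁻²⁶)(6.257×10⁶)/((4.806×10⁻¹⁹)(0.259)) ≈ 0.583 m.

r ≈ 0.583 m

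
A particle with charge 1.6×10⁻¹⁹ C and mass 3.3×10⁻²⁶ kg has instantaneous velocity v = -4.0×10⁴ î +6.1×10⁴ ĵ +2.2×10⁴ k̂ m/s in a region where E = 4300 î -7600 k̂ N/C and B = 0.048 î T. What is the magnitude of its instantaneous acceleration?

v×B = (0, 1060, -2930) N/C.
E + v×B = (4300, 1060, -1.05×10⁴) N/C.
F = q(E + v×B) = (1.6×10⁻¹⁹ C)·(4300, 1060, -1.05×10⁴) = (6.88×10⁻¹⁶, 1.69×10⁻¹⁶, -1.68×10⁻¹⁵) N.
|a| = |F|/m = 1.827×10⁻¹⁵/3.3×10⁻²⁶ ≈ 5.54×10¹⁰ m/s².

|a| ≈ 5.54×10¹⁰ m/s²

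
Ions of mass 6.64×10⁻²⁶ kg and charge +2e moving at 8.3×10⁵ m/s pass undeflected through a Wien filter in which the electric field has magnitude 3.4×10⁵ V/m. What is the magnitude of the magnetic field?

B = 0.41 T

Balance of forces in the selector: qE = qvB ⇒ B = E/v.
B = 3.4×10⁵/8.3×10⁵ = 0.41 T.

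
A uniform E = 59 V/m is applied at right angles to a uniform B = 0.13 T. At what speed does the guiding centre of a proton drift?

v_d ≈ 450 m/s

The steady drift has the magnetic force balancing the electric force, so v_d = E/B.
v_d = 59/0.13 = 450 m/s.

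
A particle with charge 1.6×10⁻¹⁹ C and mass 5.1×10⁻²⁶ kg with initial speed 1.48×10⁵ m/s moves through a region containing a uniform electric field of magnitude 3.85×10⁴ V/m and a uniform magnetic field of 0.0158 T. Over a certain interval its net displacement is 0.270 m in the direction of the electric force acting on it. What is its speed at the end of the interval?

B does no work; ΔKE = |q|E d.
½mv_f² = ½mv₀² + |q|Ed = ½(5.1×10⁻²⁶)(1.48×10⁵)² + (1.6×10⁻¹⁹)(3.85×10⁴)(0.270) ≈ 5.586×10⁻¹⁶ J + 1.663×10⁻¹⁵ J ≈ 2.222×10⁻¹⁵ J.
v_f = √(2·2.222×10⁻¹⁵/5.1×10⁻²⁶) ≈ 2.95×10⁵ m/s.

v_f ≈ 2.95×10⁵ m/s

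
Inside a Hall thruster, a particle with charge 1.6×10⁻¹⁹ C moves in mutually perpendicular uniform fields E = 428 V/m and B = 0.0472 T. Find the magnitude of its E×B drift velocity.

In crossed fields the guiding centre drifts at v_d = |E×B|/B² = E/B, independent of charge and mass.
v_d = 428/0.0472 = 9070 m/s.

v_d ≈ 9070 m/s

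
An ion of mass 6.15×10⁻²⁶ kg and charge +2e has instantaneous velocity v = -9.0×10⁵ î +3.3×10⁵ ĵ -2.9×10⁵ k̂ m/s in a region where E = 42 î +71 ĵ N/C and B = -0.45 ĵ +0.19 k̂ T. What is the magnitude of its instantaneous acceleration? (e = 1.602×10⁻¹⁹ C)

v×B = (-6.78×10⁴, 1.71×10⁵, 4.05×10⁵) N/C.
E + v×B = (-6.78×10⁴, 1.71×10⁵, 4.05×10⁵) N/C.
F = q(E + v×B) = (3.204×10⁻¹⁹ C)·(-6.78×10⁴, 1.71×10⁵, 4.05×10⁵) = (-2.17×10⁻¹⁴, 5.48×10⁻¹⁴, 1.30×10⁻¹³) N.
|a| = |F|/m = 1.425×10⁻¹³/6.15×10⁻²⁶ ≈ 2.32×10¹² m/s².

|a| ≈ 2.32×10¹² m/s²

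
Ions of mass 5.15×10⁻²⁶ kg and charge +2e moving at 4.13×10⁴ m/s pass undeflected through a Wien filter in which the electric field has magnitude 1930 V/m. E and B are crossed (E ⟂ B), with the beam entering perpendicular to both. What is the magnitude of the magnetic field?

B = 0.0467 T

Balance of forces in the selector: qE = qvB ⇒ B = E/v.
B = 1930/4.13×10⁴ = 0.0467 T.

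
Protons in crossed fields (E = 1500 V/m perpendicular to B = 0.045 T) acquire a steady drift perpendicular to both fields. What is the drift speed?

v_d ≈ 3.3×10⁴ m/s

The steady drift has the magnetic force balancing the electric force, so v_d = E/B.
v_d = 1500/0.045 = 3.3×10⁴ m/s.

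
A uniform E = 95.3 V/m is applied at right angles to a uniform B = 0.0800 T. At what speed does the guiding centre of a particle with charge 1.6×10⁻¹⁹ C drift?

The E×B drift speed is v_d = E/B.
v_d = 95.3/0.0800 = 1190 m/s.

v_d ≈ 1190 m/s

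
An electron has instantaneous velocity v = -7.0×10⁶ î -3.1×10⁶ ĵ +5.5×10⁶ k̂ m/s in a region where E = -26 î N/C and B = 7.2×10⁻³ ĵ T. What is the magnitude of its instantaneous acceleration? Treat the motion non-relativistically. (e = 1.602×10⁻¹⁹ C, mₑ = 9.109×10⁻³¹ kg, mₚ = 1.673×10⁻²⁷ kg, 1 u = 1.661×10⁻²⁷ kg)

v×B = (-3.96×10⁴, 0, -5.04×10⁴) N/C.
E + v×B = (-3.96×10⁴, 0, -5.04×10⁴) N/C.
F = q(E + v×B) = (−1.602×10⁻¹⁹ C)·(-3.96×10⁴, 0, -5.04×10⁴) = (6.35×10⁻¹⁵, 0, 8.07×10⁻¹⁵) N.
|a| = |F|/m = 1.027×10⁻¹⁴/9.109×10⁻³¹ ≈ 1.13×10¹⁶ m/s².

|a| ≈ 1.13×10¹⁶ m/s²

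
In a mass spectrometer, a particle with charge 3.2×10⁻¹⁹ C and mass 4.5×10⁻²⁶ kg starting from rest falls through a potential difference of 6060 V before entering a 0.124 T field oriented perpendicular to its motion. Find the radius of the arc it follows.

r ≈ 0.333 m

Acceleration: |q|V = ½mv² ⇒ v = √(2|q|V/m) = √(2·3.2×10⁻¹⁹·6060/4.5×10⁻²⁶) ≈ 2.936×10⁵ m/s.
In the field: r = mv/(|q|B) = (4.5×10⁻²⁶)(2.936×10⁵)/((3.2×10⁻¹⁹)(0.124)) ≈ 0.333 m.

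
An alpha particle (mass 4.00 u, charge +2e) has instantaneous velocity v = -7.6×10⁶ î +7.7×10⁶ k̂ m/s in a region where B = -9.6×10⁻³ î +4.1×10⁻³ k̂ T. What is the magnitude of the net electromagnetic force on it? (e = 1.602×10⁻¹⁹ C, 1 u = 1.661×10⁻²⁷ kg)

v×B = (0, -4.28×10⁴, 0) N/C.
F = q v×B = (3.204×10⁻¹⁹ C)·(0, -4.28×10⁴, 0) = (0, -1.37×10⁻¹⁴, 0) N.
|F| = 1.37×10⁻¹⁴ N.

|F| ≈ 1.37×10⁻¹⁴ N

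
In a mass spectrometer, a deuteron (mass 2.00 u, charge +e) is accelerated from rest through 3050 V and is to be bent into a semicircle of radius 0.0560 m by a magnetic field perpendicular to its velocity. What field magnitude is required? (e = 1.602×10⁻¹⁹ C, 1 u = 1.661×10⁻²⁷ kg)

B ≈ 0.201 T

v = √(2|q|V/m) = √(2·1.602×10⁻¹⁹·3050/3.322×10⁻²⁷) ≈ 5.424×10⁵ m/s.
B = mv/(|q|r) = (3.322×10⁻²⁷)(5.424×10⁵)/((1.602×10⁻¹⁹)(0.0560)) ≈ 0.201 T.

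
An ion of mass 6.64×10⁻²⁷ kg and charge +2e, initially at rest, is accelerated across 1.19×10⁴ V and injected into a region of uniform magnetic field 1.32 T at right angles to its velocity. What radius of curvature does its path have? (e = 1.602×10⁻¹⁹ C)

Acceleration: |q|V = ½mv² ⇒ v = √(2|q|V/m) = √(2·3.204×10⁻¹⁹·1.19×10⁴/6.64×10⁻²⁷) ≈ 1.072×10⁶ m/s.
In the field: r = mv/(|q|B) = (6.64×10⁻²⁷)(1.072×10⁶)/((3.204×10⁻¹⁹)(1.32)) ≈ 0.0168 m.

r ≈ 0.0168 m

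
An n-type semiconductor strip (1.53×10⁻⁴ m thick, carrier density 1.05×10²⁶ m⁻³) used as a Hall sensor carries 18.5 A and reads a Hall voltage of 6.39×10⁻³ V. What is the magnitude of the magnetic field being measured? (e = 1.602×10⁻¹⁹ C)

B ≈ 0.889 T

From V_H = IB/(n e t), B = V_H n e t / I.
B = (6.39×10⁻³)(1.05×10²⁶)(1.602×10⁻¹⁹)(1.53×10⁻⁴)/18.5 ≈ 0.889 T.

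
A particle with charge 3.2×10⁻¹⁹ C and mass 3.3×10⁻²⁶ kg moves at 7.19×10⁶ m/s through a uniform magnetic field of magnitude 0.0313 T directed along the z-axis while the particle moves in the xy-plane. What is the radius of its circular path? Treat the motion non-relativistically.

r ≈ 23.7 m

The magnetic force provides the centripetal force: |q|vB = mv²/r.
r = mv/(|q|B) = (3.3×10⁻²⁶)(7.19×10⁶)/((3.2×10⁻¹⁹)(0.0313)) ≈ 23.7 m.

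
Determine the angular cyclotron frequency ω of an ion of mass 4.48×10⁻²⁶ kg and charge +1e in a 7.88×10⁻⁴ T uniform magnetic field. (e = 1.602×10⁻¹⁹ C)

ω = |q|B/m.
ω = (1.602×10⁻¹⁹)(7.88×10⁻⁴)/4.48×10⁻²⁶ ≈ 2820 rad/s.

ω ≈ 2820 rad/s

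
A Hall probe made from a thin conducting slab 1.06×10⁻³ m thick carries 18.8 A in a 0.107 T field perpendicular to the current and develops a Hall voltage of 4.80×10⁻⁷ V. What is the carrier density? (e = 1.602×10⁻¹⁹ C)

From V_H = IB/(n e t), n = IB/(V_H e t).
n = (18.8)(0.107)/((4.80×10⁻⁷)(1.602×10⁻¹⁹)(1.06×10⁻³)) ≈ 2.47×10²⁸ m⁻³.

n ≈ 2.47×10²⁸ m⁻³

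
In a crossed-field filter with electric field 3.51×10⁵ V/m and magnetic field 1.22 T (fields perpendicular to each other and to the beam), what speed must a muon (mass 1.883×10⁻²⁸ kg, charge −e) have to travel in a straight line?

For undeflected motion the electric and magnetic forces balance: qE = qvB.
v = E/B = 3.51×10⁵/1.22 = 2.88×10⁵ m/s.

v = 2.88×10⁵ m/s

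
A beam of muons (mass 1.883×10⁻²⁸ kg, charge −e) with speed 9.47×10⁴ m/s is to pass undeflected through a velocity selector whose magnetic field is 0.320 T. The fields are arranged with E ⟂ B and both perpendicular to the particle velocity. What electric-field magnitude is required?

For straight-line motion qE = qvB, so E = vB.
E = 9.47×10⁴ × 0.320 = 3.03×10⁴ V/m.

E = 3.03×10⁴ V/m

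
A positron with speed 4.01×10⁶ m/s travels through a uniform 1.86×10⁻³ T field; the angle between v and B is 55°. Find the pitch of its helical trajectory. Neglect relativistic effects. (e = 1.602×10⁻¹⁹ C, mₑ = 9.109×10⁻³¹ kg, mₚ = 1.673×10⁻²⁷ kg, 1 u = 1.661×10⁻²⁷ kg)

v∥ = v cosθ = 4.01×10⁶·cos55° ≈ 2.300×10⁶ m/s.
T = 2πm/(|q|B) = 2π(9.109×10⁻³¹)/((1.602×10⁻¹⁹)(1.86×10⁻³)) ≈ 1.921×10⁻⁸ s.
pitch = v∥ T = (2.300×10⁶)(1.921×10⁻⁸) ≈ 0.0442 m.

p ≈ 0.0442 m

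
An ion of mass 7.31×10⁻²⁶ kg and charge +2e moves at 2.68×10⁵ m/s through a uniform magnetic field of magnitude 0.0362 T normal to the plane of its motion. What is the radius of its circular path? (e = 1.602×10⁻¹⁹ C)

The magnetic force provides the centripetal force: |q|vB = mv²/r.
r = mv/(|q|B) = (7.31×10⁻²⁶)(2.68×10⁵)/((3.204×10⁻¹⁹)(0.0362)) ≈ 1.69 m.

r ≈ 1.69 m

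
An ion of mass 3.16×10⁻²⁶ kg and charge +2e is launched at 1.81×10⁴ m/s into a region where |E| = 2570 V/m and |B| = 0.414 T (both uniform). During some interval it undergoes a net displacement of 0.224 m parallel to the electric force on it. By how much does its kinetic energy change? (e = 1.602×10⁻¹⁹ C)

The magnetic force is always ⟂ v and does no work; only the electric force changes KE.
ΔKE = F_E · d = |q|E d = (3.204×10⁻¹⁹)(2570)(0.224) ≈ 1.84×10⁻¹⁶ J.

ΔKE ≈ 1.84×10⁻¹⁶ J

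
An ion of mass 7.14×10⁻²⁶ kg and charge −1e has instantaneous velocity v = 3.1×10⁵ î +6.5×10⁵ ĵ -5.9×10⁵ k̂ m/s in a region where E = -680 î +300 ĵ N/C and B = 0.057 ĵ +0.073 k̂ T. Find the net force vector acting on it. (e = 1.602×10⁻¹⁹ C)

v×B = (8.11×10⁴, -2.26×10⁴, 1.77×10⁴) N/C.
E + v×B = (8.04×10⁴, -2.23×10⁴, 1.77×10⁴) N/C.
F = q(E + v×B) = (−1.602×10⁻¹⁹ C)·(8.04×10⁴, -2.23×10⁴, 1.77×10⁴) = (-1.29×10⁻¹⁴, 3.58×10⁻¹⁵, -2.83×10⁻¹⁵) N.

F ≈ (-1.29×10⁻¹⁴, 3.58×10⁻¹⁵, -2.83×10⁻¹⁵) N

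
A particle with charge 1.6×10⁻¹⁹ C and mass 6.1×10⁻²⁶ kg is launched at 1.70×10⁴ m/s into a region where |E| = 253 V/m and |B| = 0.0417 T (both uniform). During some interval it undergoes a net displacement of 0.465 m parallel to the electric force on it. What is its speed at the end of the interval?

B does no work; ΔKE = |q|E d.
½mv_f² = ½mv₀² + |q|Ed = ½(6.1×10⁻²⁶)(1.70×10⁴)² + (1.6×10⁻¹⁹)(253)(0.465) ≈ 8.815×10⁻¹⁸ J + 1.882×10⁻¹⁷ J ≈ 2.764×10⁻¹⁷ J.
v_f = √(2·2.764×10⁻¹⁷/6.1×10⁻²⁶) ≈ 3.01×10⁴ m/s.

v_f ≈ 3.01×10⁴ m/s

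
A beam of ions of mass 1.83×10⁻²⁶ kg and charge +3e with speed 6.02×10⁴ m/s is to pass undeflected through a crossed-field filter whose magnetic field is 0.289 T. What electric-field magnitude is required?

E = 1.74×10⁴ V/m

For straight-line motion qE = qvB, so E = vB.
E = 6.02×10⁴ × 0.289 = 1.74×10⁴ V/m.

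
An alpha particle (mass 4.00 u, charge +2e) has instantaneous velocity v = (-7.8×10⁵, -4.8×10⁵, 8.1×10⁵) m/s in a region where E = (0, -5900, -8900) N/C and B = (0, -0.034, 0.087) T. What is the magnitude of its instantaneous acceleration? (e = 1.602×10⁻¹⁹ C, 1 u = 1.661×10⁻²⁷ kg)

v×B = (-1.42×10⁴, 6.79×10⁴, 2.65×10⁴) N/C.
E + v×B = (-1.42×10⁴, 6.20×10⁴, 1.76×10⁴) N/C.
F = q(E + v×B) = (3.204×10⁻¹⁹ C)·(-1.42×10⁴, 6.20×10⁴, 1.76×10⁴) = (-4.56×10⁻¹⁵, 1.99×10⁻¹⁴, 5.65×10⁻¹⁵) N.
|a| = |F|/m = 2.114×10⁻¹⁴/6.644×10⁻²⁷ ≈ 3.18×10¹² m/s².

|a| ≈ 3.18×10¹² m/s²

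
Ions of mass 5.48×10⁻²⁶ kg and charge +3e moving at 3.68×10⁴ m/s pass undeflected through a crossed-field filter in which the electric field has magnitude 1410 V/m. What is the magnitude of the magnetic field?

Balance of forces in the selector: qE = qvB ⇒ B = E/v.
B = 1410/3.68×10⁴ = 0.0383 T.

B = 0.0383 T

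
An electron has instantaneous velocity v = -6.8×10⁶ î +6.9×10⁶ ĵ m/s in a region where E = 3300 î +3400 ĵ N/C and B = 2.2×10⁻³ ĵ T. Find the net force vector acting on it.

F ≈ (-5.29×10⁻¹⁶, -5.45×10⁻¹⁶, 2.40×10⁻¹⁵) N

v×B = (0, 0, -1.50×10⁴) N/C.
E + v×B = (3300, 3400, -1.50×10⁴) N/C.
F = q(E + v×B) = (−1.602×10⁻¹⁹ C)·(3300, 3400, -1.50×10⁴) = (-5.29×10⁻¹⁶, -5.45×10⁻¹⁶, 2.40×10⁻¹⁵) N.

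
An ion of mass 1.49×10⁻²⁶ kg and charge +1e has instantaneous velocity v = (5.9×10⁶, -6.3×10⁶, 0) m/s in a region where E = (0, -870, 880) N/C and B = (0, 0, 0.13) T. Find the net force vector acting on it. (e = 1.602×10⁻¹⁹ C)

F ≈ (-1.31×10⁻¹³, -1.23×10⁻¹³, 1.41×10⁻¹⁶) N

v×B = (-8.19×10⁵, -7.67×10⁵, 0) N/C.
E + v×B = (-8.19×10⁵, -7.68×10⁵, 880) N/C.
F = q(E + v×B) = (1.602×10⁻¹⁹ C)·(-8.19×10⁵, -7.68×10⁵, 880) = (-1.31×10⁻¹³, -1.23×10⁻¹³, 1.41×10⁻¹⁶) N.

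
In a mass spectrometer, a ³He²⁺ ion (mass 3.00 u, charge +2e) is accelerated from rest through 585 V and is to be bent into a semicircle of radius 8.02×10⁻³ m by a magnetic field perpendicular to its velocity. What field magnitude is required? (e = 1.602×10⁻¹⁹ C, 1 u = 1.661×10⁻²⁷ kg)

B ≈ 0.532 T

v = √(2|q|V/m) = √(2·3.204×10⁻¹⁹·585/4.983×10⁻²⁷) ≈ 2.743×10⁵ m/s.
B = mv/(|q|r) = (4.983×10⁻²⁷)(2.743×10⁵)/((3.204×10⁻¹⁹)(8.02×10⁻³)) ≈ 0.532 T.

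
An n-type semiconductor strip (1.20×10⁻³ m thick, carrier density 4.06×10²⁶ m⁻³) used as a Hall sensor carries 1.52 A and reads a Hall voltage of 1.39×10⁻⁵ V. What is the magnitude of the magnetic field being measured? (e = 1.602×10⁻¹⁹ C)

From V_H = IB/(n e t), B = V_H n e t / I.
B = (1.39×10⁻⁵)(4.06×10²⁶)(1.602×10⁻¹⁹)(1.20×10⁻³)/1.52 ≈ 0.714 T.

B ≈ 0.714 T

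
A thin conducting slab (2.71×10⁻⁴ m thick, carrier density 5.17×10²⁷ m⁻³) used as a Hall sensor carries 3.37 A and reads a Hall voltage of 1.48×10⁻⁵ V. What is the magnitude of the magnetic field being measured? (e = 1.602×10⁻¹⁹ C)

From V_H = IB/(n e t), B = V_H n e t / I.
B = (1.48×10⁻⁵)(5.17×10²⁷)(1.602×10⁻¹⁹)(2.71×10⁻⁴)/3.37 ≈ 0.986 T.

B ≈ 0.986 T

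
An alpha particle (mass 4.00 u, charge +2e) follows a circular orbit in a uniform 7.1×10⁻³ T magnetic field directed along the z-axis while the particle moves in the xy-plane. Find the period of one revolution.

The cyclotron period depends only on m, q, B: T = 2πm/(|q|B).
T = 2π(6.644×10⁻²⁷)/((3.204×10⁻¹⁹)(7.1×10⁻³)) ≈ 1.8×10⁻⁵ s.

T ≈ 1.8×10⁻⁵ s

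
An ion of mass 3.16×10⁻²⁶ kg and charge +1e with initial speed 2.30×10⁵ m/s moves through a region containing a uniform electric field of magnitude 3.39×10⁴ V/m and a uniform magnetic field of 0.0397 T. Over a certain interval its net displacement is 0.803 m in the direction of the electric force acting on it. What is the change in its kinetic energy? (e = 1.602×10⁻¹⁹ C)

The magnetic force is always ⟂ v and does no work; only the electric force changes KE.
ΔKE = F_E · d = |q|E d = (1.602×10⁻¹⁹)(3.39×10⁴)(0.803) ≈ 4.36×10⁻¹⁵ J.

ΔKE ≈ 4.36×10⁻¹⁵ J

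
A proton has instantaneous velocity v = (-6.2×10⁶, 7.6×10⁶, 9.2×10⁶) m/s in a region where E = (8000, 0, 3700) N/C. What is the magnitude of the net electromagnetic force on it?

|F| ≈ 1.41×10⁻¹⁵ N

Only an electric field acts, so F = qE = (1.602×10⁻¹⁹ C)·(8000, 0, 3700) = (1.28×10⁻¹⁵, 0, 5.93×10⁻¹⁶) N.
|F| = 1.41×10⁻¹⁵ N.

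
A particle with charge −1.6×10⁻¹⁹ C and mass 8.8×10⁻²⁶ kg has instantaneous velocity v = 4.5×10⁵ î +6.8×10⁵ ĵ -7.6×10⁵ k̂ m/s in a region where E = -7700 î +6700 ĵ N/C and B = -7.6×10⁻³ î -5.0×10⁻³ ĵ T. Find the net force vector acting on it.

F ≈ (1.84×10⁻¹⁵, -2.00×10⁻¹⁵, -4.67×10⁻¹⁶) N

v×B = (-3800, 5780, 2920) N/C.
E + v×B = (-1.15×10⁴, 1.25×10⁴, 2920) N/C.
F = q(E + v×B) = (−1.6×10⁻¹⁹ C)·(-1.15×10⁴, 1.25×10⁴, 2920) = (1.84×10⁻¹⁵, -2.00×10⁻¹⁵, -4.67×10⁻¹⁶) N.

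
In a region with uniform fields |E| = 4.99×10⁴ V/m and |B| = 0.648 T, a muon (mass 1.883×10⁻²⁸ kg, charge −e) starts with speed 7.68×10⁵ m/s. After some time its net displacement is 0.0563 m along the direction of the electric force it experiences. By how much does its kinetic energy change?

The magnetic force is always ⟂ v and does no work; only the electric force changes KE.
ΔKE = F_E · d = |q|E d = (1.602×10⁻¹⁹)(4.99×10⁴)(0.0563) ≈ 4.50×10⁻¹⁶ J.

ΔKE ≈ 4.50×10⁻¹⁶ J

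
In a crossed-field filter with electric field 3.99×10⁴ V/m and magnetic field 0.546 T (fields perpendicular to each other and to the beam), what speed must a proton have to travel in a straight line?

v = 7.31×10⁴ m/s

Zero net Lorentz force requires |qE| = |q v×B|, i.e. E = vB.
v = E/B = 3.99×10⁴/0.546 = 7.31×10⁴ m/s.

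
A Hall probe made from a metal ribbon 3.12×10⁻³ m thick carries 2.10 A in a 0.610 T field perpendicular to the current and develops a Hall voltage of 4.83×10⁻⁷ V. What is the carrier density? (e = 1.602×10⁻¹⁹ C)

n ≈ 5.31×10²⁷ m⁻³

From V_H = IB/(n e t), n = IB/(V_H e t).
n = (2.10)(0.610)/((4.83×10⁻⁷)(1.602×10⁻¹⁹)(3.12×10⁻³)) ≈ 5.31×10²⁷ m⁻³.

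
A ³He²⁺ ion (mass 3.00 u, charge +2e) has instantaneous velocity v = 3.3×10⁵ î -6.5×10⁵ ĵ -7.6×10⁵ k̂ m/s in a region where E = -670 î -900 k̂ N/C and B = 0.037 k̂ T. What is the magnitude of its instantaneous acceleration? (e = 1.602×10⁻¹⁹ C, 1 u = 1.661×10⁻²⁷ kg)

|a| ≈ 1.77×10¹² m/s²

v×B = (-2.40×10⁴, -1.22×10⁴, 0) N/C.
E + v×B = (-2.47×10⁴, -1.22×10⁴, -900) N/C.
F = q(E + v×B) = (3.204×10⁻¹⁹ C)·(-2.47×10⁴, -1.22×10⁴, -900) = (-7.92×10⁻¹⁵, -3.91×10⁻¹⁵, -2.88×10⁻¹⁶) N.
|a| = |F|/m = 8.838×10⁻¹⁵/4.983×10⁻²⁷ ≈ 1.77×10¹² m/s².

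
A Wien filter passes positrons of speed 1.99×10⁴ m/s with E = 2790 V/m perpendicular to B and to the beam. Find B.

Balance of forces in the selector: qE = qvB ⇒ B = E/v.
B = 2790/1.99×10⁴ = 0.140 T.

B = 0.140 T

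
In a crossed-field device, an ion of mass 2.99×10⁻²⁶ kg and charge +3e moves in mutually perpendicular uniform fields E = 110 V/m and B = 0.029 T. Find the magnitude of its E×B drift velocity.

In crossed fields the guiding centre drifts at v_d = |E×B|/B² = E/B, independent of charge and mass.
v_d = 110/0.029 = 3800 m/s.

v_d ≈ 3800 m/s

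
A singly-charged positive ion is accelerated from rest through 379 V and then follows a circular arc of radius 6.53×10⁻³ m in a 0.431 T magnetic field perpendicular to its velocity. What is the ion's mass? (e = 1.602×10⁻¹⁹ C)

m ≈ 1.67×10⁻²⁷ kg

Combine |q|V = ½mv² and r = mv/(|q|B): eliminate v to get m = qB²r²/(2V).
m = (1.602×10⁻¹⁹)(0.431)²(6.53×10⁻³)²/(2·379) ≈ 1.67×10⁻²⁷ kg.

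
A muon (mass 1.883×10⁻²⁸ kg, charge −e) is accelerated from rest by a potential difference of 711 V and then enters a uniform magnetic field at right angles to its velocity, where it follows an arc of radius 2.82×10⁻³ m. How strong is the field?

B ≈ 0.458 T

v = √(2|q|V/m) = √(2·1.602×10⁻¹⁹·711/1.883×10⁻²⁸) ≈ 1.100×10⁶ m/s.
B = mv/(|q|r) = (1.883×10⁻²⁸)(1.100×10⁶)/((1.602×10⁻¹⁹)(2.82×10⁻³)) ≈ 0.458 T.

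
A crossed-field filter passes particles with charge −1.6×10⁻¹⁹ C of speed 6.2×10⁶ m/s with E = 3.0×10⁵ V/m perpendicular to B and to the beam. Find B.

B = 0.048 T

Balance of forces in the selector: qE = qvB ⇒ B = E/v.
B = 3.0×10⁵/6.2×10⁶ = 0.048 T.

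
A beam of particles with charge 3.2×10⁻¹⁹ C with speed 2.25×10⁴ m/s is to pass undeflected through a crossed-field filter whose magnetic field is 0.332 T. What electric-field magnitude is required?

For straight-line motion qE = qvB, so E = vB.
E = 2.25×10⁴ × 0.332 = 7470 V/m.

E = 7470 V/m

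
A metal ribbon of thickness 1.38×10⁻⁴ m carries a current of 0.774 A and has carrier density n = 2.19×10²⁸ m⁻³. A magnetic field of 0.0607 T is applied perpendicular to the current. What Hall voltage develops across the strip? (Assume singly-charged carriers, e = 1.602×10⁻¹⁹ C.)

V_H ≈ 9.70×10⁻⁸ V

V_H = IB/(n e t).
V_H = (0.774)(0.0607)/((2.19×10²⁸)(1.602×10⁻¹⁹)(1.38×10⁻⁴)) ≈ 9.70×10⁻⁸ V.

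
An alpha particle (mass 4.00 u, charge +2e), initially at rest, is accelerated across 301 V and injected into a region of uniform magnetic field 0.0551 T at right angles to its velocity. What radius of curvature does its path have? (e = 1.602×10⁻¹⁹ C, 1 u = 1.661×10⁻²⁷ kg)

Acceleration: |q|V = ½mv² ⇒ v = √(2|q|V/m) = √(2·3.204×10⁻¹⁹·301/6.644×10⁻²⁷) ≈ 1.704×10⁵ m/s.
In the field: r = mv/(|q|B) = (6.644×10⁻²⁷)(1.704×10⁵)/((3.204×10⁻¹⁹)(0.0551)) ≈ 0.0641 m.

r ≈ 0.0641 m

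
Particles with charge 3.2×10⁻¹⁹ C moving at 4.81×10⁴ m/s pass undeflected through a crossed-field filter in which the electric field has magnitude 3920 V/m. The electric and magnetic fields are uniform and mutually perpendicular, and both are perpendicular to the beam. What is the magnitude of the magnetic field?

Balance of forces in the selector: qE = qvB ⇒ B = E/v.
B = 3920/4.81×10⁴ = 0.0815 T.

B = 0.0815 T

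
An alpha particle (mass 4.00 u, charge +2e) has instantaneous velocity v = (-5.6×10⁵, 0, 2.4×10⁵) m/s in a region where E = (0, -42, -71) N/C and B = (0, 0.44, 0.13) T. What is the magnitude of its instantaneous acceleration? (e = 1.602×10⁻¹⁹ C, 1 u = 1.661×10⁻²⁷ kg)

|a| ≈ 1.34×10¹³ m/s²

v×B = (-1.06×10⁵, 7.28×10⁴, -2.46×10⁵) N/C.
E + v×B = (-1.06×10⁵, 7.28×10⁴, -2.46×10⁵) N/C.
F = q(E + v×B) = (3.204×10⁻¹⁹ C)·(-1.06×10⁵, 7.28×10⁴, -2.46×10⁵) = (-3.38×10⁻¹⁴, 2.33×10⁻¹⁴, -7.90×10⁻¹⁴) N.
|a| = |F|/m = 8.902×10⁻¹⁴/6.644×10⁻²⁷ ≈ 1.34×10¹³ m/s².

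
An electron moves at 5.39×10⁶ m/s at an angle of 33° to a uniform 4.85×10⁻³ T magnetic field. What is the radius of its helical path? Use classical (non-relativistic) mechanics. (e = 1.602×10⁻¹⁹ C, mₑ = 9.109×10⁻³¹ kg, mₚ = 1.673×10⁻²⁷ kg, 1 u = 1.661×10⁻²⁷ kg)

r ≈ 3.44×10⁻³ m

v⊥ = v sinθ = 5.39×10⁶·sin33° ≈ 2.936×10⁶ m/s.
r = m v⊥/(|q|B) = (9.109×10⁻³¹)(2.936×10⁶)/((1.602×10⁻¹⁹)(4.85×10⁻³)) ≈ 3.44×10⁻³ m.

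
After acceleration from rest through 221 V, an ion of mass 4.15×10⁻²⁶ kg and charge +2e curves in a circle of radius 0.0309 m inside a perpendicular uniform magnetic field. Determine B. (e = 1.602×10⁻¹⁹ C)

B ≈ 0.245 T

v = √(2|q|V/m) = √(2·3.204×10⁻¹⁹·221/4.15×10⁻²⁶) ≈ 5.842×10⁴ m/s.
B = mv/(|q|r) = (4.15×10⁻²⁶)(5.842×10⁴)/((3.204×10⁻¹⁹)(0.0309)) ≈ 0.245 T.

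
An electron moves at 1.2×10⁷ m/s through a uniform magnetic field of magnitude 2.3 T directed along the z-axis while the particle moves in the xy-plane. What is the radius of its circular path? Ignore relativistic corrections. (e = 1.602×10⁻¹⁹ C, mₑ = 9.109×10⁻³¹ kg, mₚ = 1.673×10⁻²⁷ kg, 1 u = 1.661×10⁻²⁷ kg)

r ≈ 3.0×10⁻⁵ m

The magnetic force provides the centripetal force: |q|vB = mv²/r.
r = mv/(|q|B) = (9.109×10⁻³¹)(1.2×10⁷)/((1.602×10⁻¹⁹)(2.3)) ≈ 3.0×10⁻⁵ m.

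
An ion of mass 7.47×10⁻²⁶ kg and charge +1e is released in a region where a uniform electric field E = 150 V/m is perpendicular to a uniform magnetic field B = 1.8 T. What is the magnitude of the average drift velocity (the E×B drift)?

v_d ≈ 83 m/s

The E×B drift speed is v_d = E/B.
v_d = 150/1.8 = 83 m/s.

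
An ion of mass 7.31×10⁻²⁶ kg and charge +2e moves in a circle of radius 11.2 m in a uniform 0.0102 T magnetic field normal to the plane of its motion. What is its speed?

From |q|vB = mv²/r, v = |q|Br/m.
v = (3.204×10⁻¹⁹)(0.0102)(11.2)/7.31×10⁻²⁶ ≈ 5.01×10⁵ m/s.

v ≈ 5.01×10⁵ m/s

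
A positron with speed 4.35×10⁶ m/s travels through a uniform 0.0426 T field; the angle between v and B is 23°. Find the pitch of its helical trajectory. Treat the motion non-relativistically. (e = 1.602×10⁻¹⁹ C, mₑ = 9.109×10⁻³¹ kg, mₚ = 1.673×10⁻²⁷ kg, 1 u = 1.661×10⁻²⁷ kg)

p ≈ 3.36×10⁻³ m

v∥ = v cosθ = 4.35×10⁶·cos23° ≈ 4.004×10⁶ m/s.
T = 2πm/(|q|B) = 2π(9.109×10⁻³¹)/((1.602×10⁻¹⁹)(0.0426)) ≈ 8.386×10⁻¹⁰ s.
pitch = v∥ T = (4.004×10⁶)(8.386×10⁻¹⁰) ≈ 3.36×10⁻³ m.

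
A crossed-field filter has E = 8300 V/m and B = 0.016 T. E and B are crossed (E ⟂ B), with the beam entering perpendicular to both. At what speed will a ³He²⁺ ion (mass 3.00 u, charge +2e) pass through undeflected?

v = 5.2×10⁵ m/s

Zero net Lorentz force requires |qE| = |q v×B|, i.e. E = vB.
v = E/B = 8300/0.016 = 5.2×10⁵ m/s.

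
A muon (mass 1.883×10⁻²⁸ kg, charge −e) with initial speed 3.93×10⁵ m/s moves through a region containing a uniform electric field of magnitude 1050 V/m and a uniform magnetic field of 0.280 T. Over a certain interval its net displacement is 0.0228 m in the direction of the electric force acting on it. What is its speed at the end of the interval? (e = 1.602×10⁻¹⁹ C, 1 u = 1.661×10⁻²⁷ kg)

v_f ≈ 4.42×10⁵ m/s

B does no work; ΔKE = |q|E d.
½mv_f² = ½mv₀² + |q|Ed = ½(1.883×10⁻²⁸)(3.93×10⁵)² + (1.602×10⁻¹⁹)(1050)(0.0228) ≈ 1.454×10⁻¹⁷ J + 3.835×10⁻¹⁸ J ≈ 1.838×10⁻¹⁷ J.
v_f = √(2·1.838×10⁻¹⁷/1.883×10⁻²⁸) ≈ 4.42×10⁵ m/s.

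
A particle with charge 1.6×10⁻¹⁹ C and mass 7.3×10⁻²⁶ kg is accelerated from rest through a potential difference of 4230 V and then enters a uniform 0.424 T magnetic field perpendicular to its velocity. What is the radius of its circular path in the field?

r ≈ 0.147 m

Acceleration: |q|V = ½mv² ⇒ v = √(2|q|V/m) = √(2·1.6×10⁻¹⁹·4230/7.3×10⁻²⁶) ≈ 1.362×10⁵ m/s.
In the field: r = mv/(|q|B) = (7.3×10⁻²⁶)(1.362×10⁵)/((1.6×10⁻¹⁹)(0.424)) ≈ 0.147 m.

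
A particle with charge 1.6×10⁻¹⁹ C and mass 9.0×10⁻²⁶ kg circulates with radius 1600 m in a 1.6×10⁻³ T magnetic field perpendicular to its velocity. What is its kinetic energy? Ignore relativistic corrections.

KE ≈ 9.3×10⁻¹³ J

v = |q|Br/m, then KE = ½mv² = (qBr)²/(2m).
v = (1.6×10⁻¹⁹)(1.6×10⁻³)(1600)/9.0×10⁻²⁶ ≈ 4.551×10⁶ m/s.
KE = ½(9.0×10⁻²⁶)(4.551×10⁶)² ≈ 9.3×10⁻¹³ J.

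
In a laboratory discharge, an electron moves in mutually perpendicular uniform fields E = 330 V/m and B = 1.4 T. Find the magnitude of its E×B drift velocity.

v_d ≈ 240 m/s

The steady drift has the magnetic force balancing the electric force, so v_d = E/B.
v_d = 330/1.4 = 240 m/s.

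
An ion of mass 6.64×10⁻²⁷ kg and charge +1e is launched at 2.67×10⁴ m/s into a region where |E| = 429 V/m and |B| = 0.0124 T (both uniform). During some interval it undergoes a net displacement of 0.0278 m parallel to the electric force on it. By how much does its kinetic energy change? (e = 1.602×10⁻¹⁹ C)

The magnetic force is always ⟂ v and does no work; only the electric force changes KE.
ΔKE = F_E · d = |q|E d = (1.602×10⁻¹⁹)(429)(0.0278) ≈ 1.91×10⁻¹⁸ J.

ΔKE ≈ 1.91×10⁻¹⁸ J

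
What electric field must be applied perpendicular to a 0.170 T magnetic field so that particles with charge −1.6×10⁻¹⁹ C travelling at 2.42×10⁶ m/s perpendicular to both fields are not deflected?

E = 4.11×10⁵ V/m

For straight-line motion qE = qvB, so E = vB.
E = 2.42×10⁶ × 0.170 = 4.11×10⁵ V/m.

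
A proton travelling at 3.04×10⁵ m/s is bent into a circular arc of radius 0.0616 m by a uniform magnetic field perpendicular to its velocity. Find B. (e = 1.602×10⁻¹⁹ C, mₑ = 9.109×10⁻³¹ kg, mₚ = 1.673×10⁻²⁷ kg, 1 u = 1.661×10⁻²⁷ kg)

B ≈ 0.0515 T

From |q|vB = mv²/r, B = mv/(|q|r).
B = (1.673×10⁻²⁷)(3.04×10⁵)/((1.602×10⁻¹⁹)(0.0616)) ≈ 0.0515 T.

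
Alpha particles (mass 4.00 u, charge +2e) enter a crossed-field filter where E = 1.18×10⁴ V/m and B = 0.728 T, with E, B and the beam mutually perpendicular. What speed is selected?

For undeflected motion the electric and magnetic forces balance: qE = qvB.
v = E/B = 1.18×10⁴/0.728 = 1.62×10⁴ m/s.
The result is independent of the particle's charge and mass.

v = 1.62×10⁴ m/s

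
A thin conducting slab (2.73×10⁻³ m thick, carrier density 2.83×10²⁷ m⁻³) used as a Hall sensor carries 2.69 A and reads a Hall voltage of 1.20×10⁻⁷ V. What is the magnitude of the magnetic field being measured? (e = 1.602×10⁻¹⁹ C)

B ≈ 0.0552 T

From V_H = IB/(n e t), B = V_H n e t / I.
B = (1.20×10⁻⁷)(2.83×10²⁷)(1.602×10⁻¹⁹)(2.73×10⁻³)/2.69 ≈ 0.0552 T.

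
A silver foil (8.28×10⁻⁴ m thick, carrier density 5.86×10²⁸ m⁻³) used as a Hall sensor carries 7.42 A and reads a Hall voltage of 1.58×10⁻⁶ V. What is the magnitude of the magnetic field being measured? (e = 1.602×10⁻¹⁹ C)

B ≈ 1.66 T

From V_H = IB/(n e t), B = V_H n e t / I.
B = (1.58×10⁻⁶)(5.86×10²⁸)(1.602×10⁻¹⁹)(8.28×10⁻⁴)/7.42 ≈ 1.66 T.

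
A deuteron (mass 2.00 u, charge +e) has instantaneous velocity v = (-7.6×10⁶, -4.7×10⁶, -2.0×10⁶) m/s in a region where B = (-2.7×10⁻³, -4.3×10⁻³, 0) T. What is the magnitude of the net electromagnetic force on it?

|F| ≈ 3.59×10⁻¹⁵ N

v×B = (-8600, 5400, 2.00×10⁴) N/C.
F = q v×B = (1.602×10⁻¹⁹ C)·(-8600, 5400, 2.00×10⁴) = (-1.38×10⁻¹⁵, 8.65×10⁻¹⁶, 3.20×10⁻¹⁵) N.
|F| = 3.59×10⁻¹⁵ N.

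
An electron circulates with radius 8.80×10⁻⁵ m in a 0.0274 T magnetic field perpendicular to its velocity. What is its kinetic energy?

v = |q|Br/m, then KE = ½mv² = (qBr)²/(2m).
v = (1.602×10⁻¹⁹)(0.0274)(8.80×10⁻⁵)/9.109×10⁻³¹ ≈ 4.241×10⁵ m/s.
KE = ½(9.109×10⁻³¹)(4.241×10⁵)² ≈ 8.19×10⁻²⁰ J.

KE ≈ 8.19×10⁻²⁰ J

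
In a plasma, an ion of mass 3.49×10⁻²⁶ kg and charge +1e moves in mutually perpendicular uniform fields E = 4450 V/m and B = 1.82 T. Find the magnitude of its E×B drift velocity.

v_d ≈ 2450 m/s

The E×B drift speed is v_d = E/B.
v_d = 4450/1.82 = 2450 m/s.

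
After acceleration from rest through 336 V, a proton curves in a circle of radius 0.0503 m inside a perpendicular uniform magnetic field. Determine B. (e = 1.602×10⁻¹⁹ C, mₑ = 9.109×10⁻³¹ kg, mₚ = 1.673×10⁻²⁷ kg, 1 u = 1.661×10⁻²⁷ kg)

v = √(2|q|V/m) = √(2·1.602×10⁻¹⁹·336/1.673×10⁻²⁷) ≈ 2.537×10⁵ m/s.
B = mv/(|q|r) = (1.673×10⁻²⁷)(2.537×10⁵)/((1.602×10⁻¹⁹)(0.0503)) ≈ 0.0527 T.

B ≈ 0.0527 T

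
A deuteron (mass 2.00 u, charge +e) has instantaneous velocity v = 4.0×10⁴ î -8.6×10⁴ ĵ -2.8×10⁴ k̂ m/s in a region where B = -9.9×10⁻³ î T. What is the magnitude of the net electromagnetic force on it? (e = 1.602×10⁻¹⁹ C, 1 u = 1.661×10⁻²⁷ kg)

|F| ≈ 1.43×10⁻¹⁶ N

v×B = (0, 277, -851) N/C.
F = q v×B = (1.602×10⁻¹⁹ C)·(0, 277, -851) = (0, 4.44×10⁻¹⁷, -1.36×10⁻¹⁶) N.
|F| = 1.43×10⁻¹⁶ N.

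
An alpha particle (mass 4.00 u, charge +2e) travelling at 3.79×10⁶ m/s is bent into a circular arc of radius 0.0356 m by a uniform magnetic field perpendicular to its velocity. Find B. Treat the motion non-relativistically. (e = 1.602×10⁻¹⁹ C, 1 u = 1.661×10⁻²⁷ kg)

From |q|vB = mv²/r, B = mv/(|q|r).
B = (6.644×10⁻²⁷)(3.79×10⁶)/((3.204×10⁻¹⁹)(0.0356)) ≈ 2.21 T.

B ≈ 2.21 T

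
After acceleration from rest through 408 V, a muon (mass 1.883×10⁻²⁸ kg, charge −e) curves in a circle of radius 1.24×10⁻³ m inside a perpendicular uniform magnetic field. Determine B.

B ≈ 0.790 T

v = √(2|q|V/m) = √(2·1.602×10⁻¹⁹·408/1.883×10⁻²⁸) ≈ 8.332×10⁵ m/s.
B = mv/(|q|r) = (1.883×10⁻²⁸)(8.332×10⁵)/((1.602×10⁻¹⁹)(1.24×10⁻³)) ≈ 0.790 T.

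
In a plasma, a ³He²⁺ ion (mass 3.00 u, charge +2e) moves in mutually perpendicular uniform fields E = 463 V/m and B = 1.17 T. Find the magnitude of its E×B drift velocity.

v_d ≈ 396 m/s

In crossed fields the guiding centre drifts at v_d = |E×B|/B² = E/B, independent of charge and mass.
v_d = 463/1.17 = 396 m/s.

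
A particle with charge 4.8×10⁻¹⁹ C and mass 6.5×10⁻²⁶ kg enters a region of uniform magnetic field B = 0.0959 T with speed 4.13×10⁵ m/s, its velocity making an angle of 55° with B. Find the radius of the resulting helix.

r ≈ 0.478 m

v⊥ = v sinθ = 4.13×10⁵·sin55° ≈ 3.383×10⁵ m/s.
r = m v⊥/(|q|B) = (6.5×10⁻²⁶)(3.383×10⁵)/((4.8×10⁻¹⁹)(0.0959)) ≈ 0.478 m.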